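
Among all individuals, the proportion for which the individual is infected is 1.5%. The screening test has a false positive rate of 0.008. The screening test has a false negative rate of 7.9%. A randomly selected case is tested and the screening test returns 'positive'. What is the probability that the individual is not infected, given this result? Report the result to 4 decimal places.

Write H for 'the individual is infected'. Prior odds H:¬H = 0.015/0.985 = 0.015228. For the 'positive' outcome, the likelihood ratio is 0.921/0.008 = 115.12.
Posterior odds = 0.015228 × 115.12 = 1.7532, so P(H|E) = 1.7532/(1+1.7532) = 0.6368. Then P(¬H|E) = 1 − 0.6368 = 0.3632.

P(¬H | E) ≈ 0.3632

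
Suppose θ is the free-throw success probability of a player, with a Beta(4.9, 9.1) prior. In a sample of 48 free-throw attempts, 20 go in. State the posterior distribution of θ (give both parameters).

Posterior: Beta(24.9, 37.1)

The binomial likelihood is conjugate to the Beta prior: with 20 successes and 28 failures, the posterior is Beta(4.9+20, 9.1+28) = Beta(24.9, 37.1).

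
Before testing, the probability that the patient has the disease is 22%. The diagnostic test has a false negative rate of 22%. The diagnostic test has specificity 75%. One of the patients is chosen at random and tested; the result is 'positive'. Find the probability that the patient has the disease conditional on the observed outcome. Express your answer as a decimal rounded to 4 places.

P(H | E) ≈ 0.4681

Let H be the event that the patient has the disease. P(H) = 0.22, so P(¬H) = 0.78. With E the 'positive' result, P(E|H) = 0.78 and P(E|¬H) = 0.25.
P(E) = 0.78·0.22 + 0.25·0.78 = 0.17160 + 0.19500 = 0.36660.
By Bayes' theorem, P(H|E) = 0.17160 / 0.36660 = 0.4681.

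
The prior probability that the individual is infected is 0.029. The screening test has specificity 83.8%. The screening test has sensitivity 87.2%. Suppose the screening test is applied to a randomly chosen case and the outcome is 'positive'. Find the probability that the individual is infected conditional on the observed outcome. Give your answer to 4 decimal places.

P(H | E) ≈ 0.1385

Let H be the event that the individual is infected. P(H) = 0.029, so P(¬H) = 0.971. With E the 'positive' result, P(E|H) = 0.872 and P(E|¬H) = 0.162.
P(E) = 0.872·0.029 + 0.162·0.971 = 0.025288 + 0.15730 = 0.18259.
By Bayes' theorem, P(H|E) = 0.025288 / 0.18259 = 0.1385.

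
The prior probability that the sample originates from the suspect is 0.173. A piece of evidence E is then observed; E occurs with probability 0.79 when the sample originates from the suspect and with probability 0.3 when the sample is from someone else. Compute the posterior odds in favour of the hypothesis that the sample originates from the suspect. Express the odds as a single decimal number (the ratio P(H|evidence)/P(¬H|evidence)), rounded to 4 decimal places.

Posterior odds ≈ 0.5509

Prior odds = 0.173/(1−0.173) = 0.20919. In log-odds, ln(0.20919) = -1.5645.
Add log likelihood ratio: ln(2.6333) = 0.96825.
Posterior log-odds = -0.59626, so posterior odds = exp(-0.59626) = 0.55087.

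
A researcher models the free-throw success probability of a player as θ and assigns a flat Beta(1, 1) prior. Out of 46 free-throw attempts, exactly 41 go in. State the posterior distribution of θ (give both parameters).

Posterior: Beta(42, 6)

Observing 41 successes and 5 failures updates Beta(1, 1) by adding the success and failure counts to the two shape parameters: α = 1+41 = 42, β = 1+5 = 6.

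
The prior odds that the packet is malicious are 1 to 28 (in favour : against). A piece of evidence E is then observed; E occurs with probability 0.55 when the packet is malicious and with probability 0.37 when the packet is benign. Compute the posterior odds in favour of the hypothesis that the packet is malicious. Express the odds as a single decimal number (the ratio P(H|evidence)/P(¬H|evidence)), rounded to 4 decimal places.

Posterior odds ≈ 0.0531

Prior odds = 1/28 = 0.035714.
Likelihood ratio for E = 0.55/0.37 = 1.4865.
Posterior odds = prior odds × LR = 0.053089.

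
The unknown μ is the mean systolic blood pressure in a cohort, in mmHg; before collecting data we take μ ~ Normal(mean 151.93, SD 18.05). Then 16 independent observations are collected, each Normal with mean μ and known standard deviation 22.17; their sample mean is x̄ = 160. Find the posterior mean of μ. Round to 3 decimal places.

Prior precision 1/τ₀² = 1/18.05² = 0.00306934; data precision n/σ² = 16/22.17² = 0.0325528.
Posterior precision = 0.00306934 + 0.0325528 = 0.0356222.
Posterior mean = (0.00306934·151.93 + 0.0325528·160) / 0.0356222 = 159.305.

Posterior mean ≈ 159.305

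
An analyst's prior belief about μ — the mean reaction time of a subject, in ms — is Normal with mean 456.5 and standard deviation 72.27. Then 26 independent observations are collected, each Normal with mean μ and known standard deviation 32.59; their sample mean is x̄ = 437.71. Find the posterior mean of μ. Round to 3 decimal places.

With known σ, the Normal prior is conjugate. Weight on the data is w = (n/σ²)/(n/σ² + 1/τ₀²) = 0.0244796/(0.0244796+0.00019146) = 0.99224.
Posterior mean = w·x̄ + (1−w)·μ₀ = 0.99224·437.71 + 0.0077606·456.5 = 437.856.

Posterior mean ≈ 437.856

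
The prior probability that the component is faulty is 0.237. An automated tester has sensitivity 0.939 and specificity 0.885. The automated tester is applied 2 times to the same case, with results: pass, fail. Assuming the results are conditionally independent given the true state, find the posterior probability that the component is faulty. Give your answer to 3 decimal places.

Let H be the event that the component is faulty; start with P(H) = 0.237. P('fail'|H) = 0.939, P('fail'|¬H) = 0.115.
Update on result 1 ('pass'): P(H) ← 0.061·0.2370 / (0.061·0.2370 + 0.885·0.7630) = 0.014457/0.68971 = 0.0210.
Update on result 2 ('fail'): P(H) ← 0.939·0.0210 / (0.939·0.0210 + 0.115·0.9790) = 0.019682/0.13227 = 0.1488.

Posterior P(H) ≈ 0.149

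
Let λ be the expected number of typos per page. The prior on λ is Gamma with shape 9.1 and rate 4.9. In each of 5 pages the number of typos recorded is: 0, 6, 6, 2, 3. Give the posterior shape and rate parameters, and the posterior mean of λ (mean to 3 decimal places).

The Poisson likelihood adds the total count to the shape and the number of exposure periods to the rate. Here ∑xᵢ = 17 and n = 5, so shape 9.1→26.1 and rate 4.9→9.9.
Posterior mean = shape/rate = 26.1/9.9 = 2.636.

Posterior: Gamma(shape=26.1, rate=9.9); mean ≈ 2.636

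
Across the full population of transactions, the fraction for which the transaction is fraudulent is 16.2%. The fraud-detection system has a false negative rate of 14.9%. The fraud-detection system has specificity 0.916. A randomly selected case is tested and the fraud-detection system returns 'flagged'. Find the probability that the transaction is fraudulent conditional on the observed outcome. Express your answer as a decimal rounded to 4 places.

P(H | E) ≈ 0.6620

Write H for 'the transaction is fraudulent'. Prior odds H:¬H = 0.162/0.838 = 0.19332. For the 'flagged' outcome, the likelihood ratio is 0.851/0.084 = 10.131.
Posterior odds = 0.19332 × 10.131 = 1.9585, so P(H|E) = 1.9585/(1+1.9585) = 0.6620.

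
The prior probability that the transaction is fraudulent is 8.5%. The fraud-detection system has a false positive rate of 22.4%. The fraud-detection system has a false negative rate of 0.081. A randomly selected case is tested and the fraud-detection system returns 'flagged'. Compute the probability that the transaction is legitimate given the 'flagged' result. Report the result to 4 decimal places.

Write H for 'the transaction is fraudulent'. Prior odds H:¬H = 0.085/0.915 = 0.092896. For the 'flagged' outcome, the likelihood ratio is 0.919/0.224 = 4.1027.
Posterior odds = 0.092896 × 4.1027 = 0.38112, so P(H|E) = 0.38112/(1+0.38112) = 0.2760. Then P(¬H|E) = 1 − 0.2760 = 0.7240.

P(¬H | E) ≈ 0.7240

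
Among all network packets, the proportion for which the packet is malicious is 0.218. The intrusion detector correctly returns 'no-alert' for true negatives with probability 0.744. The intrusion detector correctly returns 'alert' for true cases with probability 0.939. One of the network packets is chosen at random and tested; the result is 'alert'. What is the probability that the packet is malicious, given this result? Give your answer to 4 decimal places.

Let H be the event that the packet is malicious. P(H) = 0.218, so P(¬H) = 0.782. With E the 'alert' result, P(E|H) = 0.939 and P(E|¬H) = 0.256.
P(E) = 0.939·0.218 + 0.256·0.782 = 0.20470 + 0.20019 = 0.40489.
By Bayes' theorem, P(H|E) = 0.20470 / 0.40489 = 0.5056.

P(H | E) ≈ 0.5056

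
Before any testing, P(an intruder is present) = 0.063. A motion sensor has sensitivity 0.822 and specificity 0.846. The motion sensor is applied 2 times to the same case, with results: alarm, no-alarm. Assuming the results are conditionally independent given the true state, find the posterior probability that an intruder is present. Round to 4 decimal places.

Posterior P(H) ≈ 0.0702

Let H be the event that an intruder is present; start with P(H) = 0.063. P('alarm'|H) = 0.822, P('alarm'|¬H) = 0.154.
Update on result 1 ('alarm'): P(H) ← 0.822·0.0630 / (0.822·0.0630 + 0.154·0.9370) = 0.051786/0.19608 = 0.2641.
Update on result 2 ('no-alarm'): P(H) ← 0.178·0.2641 / (0.178·0.2641 + 0.846·0.7359) = 0.047010/0.66958 = 0.0702.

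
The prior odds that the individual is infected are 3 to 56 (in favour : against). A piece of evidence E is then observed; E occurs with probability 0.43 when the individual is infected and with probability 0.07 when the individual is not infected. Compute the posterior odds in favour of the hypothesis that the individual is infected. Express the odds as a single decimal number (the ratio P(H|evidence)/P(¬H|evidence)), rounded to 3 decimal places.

Prior odds = 3/56 = 0.053571. In log-odds, ln(0.053571) = -2.9267.
Add log likelihood ratio: ln(6.1429) = 1.8153.
Posterior log-odds = -1.1114, so posterior odds = exp(-1.1114) = 0.32908.

Posterior odds ≈ 0.329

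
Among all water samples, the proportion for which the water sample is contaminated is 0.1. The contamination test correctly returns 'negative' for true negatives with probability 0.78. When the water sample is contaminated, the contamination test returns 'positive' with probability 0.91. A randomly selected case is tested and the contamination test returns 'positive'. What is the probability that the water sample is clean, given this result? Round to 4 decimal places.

Write H for 'the water sample is contaminated'. Prior odds H:¬H = 0.1/0.9 = 0.11111. For the 'positive' outcome, the likelihood ratio is 0.91/0.22 = 4.1364.
Posterior odds = 0.11111 × 4.1364 = 0.45960, so P(H|E) = 0.45960/(1+0.45960) = 0.3149. Then P(¬H|E) = 1 − 0.3149 = 0.6851.

P(¬H | E) ≈ 0.6851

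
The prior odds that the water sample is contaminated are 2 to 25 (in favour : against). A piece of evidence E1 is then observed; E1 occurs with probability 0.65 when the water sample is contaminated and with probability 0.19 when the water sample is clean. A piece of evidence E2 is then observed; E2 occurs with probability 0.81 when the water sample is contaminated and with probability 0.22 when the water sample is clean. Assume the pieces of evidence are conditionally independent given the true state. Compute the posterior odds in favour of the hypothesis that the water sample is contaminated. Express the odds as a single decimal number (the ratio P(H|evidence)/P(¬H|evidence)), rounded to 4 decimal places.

Prior odds = 2/25 = 0.080000. In log-odds, ln(0.080000) = -2.5257.
Add log likelihood ratios: ln(3.4211) + ln(3.6818) = 2.5334.
Posterior log-odds = 0.0076263, so posterior odds = exp(0.0076263) = 1.0077.

Posterior odds ≈ 1.0077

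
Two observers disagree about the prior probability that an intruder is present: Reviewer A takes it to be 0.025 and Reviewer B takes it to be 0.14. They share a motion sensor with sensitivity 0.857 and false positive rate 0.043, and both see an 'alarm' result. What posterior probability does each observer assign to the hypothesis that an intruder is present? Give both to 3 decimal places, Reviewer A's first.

Reviewer A: 0.338; Reviewer B: 0.764

The likelihood ratio for an 'alarm' result is 0.857/0.043 = 19.930.
Reviewer A: prior odds 0.025/0.975 = 0.025641; posterior odds 0.51103; posterior probability 0.338.
Reviewer B: prior odds 0.14/0.86 = 0.16279; posterior odds 3.2445; posterior probability 0.764.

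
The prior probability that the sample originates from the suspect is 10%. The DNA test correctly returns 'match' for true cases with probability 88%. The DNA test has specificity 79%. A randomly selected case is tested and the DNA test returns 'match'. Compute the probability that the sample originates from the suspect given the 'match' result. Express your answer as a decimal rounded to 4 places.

P(H | E) ≈ 0.3177

Write H for 'the sample originates from the suspect'. Prior odds H:¬H = 0.1/0.9 = 0.11111. For the 'match' outcome, the likelihood ratio is 0.88/0.21 = 4.1905.
Posterior odds = 0.11111 × 4.1905 = 0.46561, so P(H|E) = 0.46561/(1+0.46561) = 0.3177.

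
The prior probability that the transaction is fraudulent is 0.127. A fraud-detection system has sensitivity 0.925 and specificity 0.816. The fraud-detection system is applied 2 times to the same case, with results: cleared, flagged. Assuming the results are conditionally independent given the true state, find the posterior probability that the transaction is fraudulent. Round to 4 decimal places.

With H the event that the transaction is fraudulent, the joint likelihood of the observed sequence is P(data|H) = 0.075·0.925 = 0.069375 and P(data|¬H) = 0.816·0.184 = 0.15014.
Bayes: P(H|data) = 0.127·0.069375 / (0.127·0.069375 + 0.873·0.15014) = 0.0088106/0.13989 = 0.0630.

Posterior P(H) ≈ 0.0630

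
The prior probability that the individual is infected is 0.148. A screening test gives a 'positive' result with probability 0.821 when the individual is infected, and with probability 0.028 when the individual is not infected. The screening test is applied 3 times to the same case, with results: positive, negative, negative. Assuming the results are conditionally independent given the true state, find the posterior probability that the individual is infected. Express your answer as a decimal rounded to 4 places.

Posterior P(H) ≈ 0.1473

Let H be the event that the individual is infected; start with P(H) = 0.148. P('positive'|H) = 0.821, P('positive'|¬H) = 0.028.
Update on result 1 ('positive'): P(H) ← 0.821·0.1480 / (0.821·0.1480 + 0.028·0.8520) = 0.12151/0.14536 = 0.8359.
Update on result 2 ('negative'): P(H) ← 0.179·0.8359 / (0.179·0.8359 + 0.972·0.1641) = 0.14962/0.30914 = 0.4840.
Update on result 3 ('negative'): P(H) ← 0.179·0.4840 / (0.179·0.4840 + 0.972·0.5160) = 0.086636/0.58819 = 0.1473.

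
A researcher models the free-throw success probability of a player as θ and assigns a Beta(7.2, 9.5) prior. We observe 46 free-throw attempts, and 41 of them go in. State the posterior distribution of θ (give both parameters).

Posterior: Beta(48.2, 14.5)

The binomial likelihood is conjugate to the Beta prior: with 41 successes and 5 failures, the posterior is Beta(7.2+41, 9.5+5) = Beta(48.2, 14.5).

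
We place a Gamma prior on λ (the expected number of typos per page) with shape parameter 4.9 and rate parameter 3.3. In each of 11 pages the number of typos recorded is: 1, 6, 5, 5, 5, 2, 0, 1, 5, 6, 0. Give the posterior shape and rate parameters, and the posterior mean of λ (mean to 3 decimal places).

The Poisson likelihood adds the total count to the shape and the number of exposure periods to the rate. Here ∑xᵢ = 36 and n = 11, so shape 4.9→40.9 and rate 3.3→14.3.
Posterior mean = shape/rate = 40.9/14.3 = 2.860.

Posterior: Gamma(shape=40.9, rate=14.3); mean ≈ 2.860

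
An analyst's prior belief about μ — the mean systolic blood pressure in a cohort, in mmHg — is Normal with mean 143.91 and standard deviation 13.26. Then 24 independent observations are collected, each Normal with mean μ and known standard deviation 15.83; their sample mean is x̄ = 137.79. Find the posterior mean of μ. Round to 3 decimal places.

With known σ, the Normal prior is conjugate. Weight on the data is w = (n/σ²)/(n/σ² + 1/τ₀²) = 0.0957744/(0.0957744+0.00568739) = 0.94395.
Posterior mean = w·x̄ + (1−w)·μ₀ = 0.94395·137.79 + 0.056054·143.91 = 138.133.

Posterior mean ≈ 138.133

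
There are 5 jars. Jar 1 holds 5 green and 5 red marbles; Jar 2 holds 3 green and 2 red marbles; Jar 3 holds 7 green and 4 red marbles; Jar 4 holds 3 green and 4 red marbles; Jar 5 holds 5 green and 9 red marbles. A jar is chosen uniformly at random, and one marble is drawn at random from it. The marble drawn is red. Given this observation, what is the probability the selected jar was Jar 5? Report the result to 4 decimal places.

Posterior probability ≈ 0.2594

Tabulate prior·likelihood by source: [1] prior 0.2, lik 0.5, product 0.1000; [2] prior 0.2, lik 0.4, product 0.08000; [3] prior 0.2, lik 0.3636, product 0.07273; [4] prior 0.2, lik 0.5714, product 0.1143; [5] prior 0.2, lik 0.6429, product 0.1286.
Normalizing constant = 0.49558; the posterior for Jar 5 is its product over the sum, 0.1286/0.49558 = 0.2594.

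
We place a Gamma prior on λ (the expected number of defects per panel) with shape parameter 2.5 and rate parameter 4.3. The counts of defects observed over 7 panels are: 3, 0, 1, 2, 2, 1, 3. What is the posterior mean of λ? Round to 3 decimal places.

Posterior mean ≈ 1.283

The Poisson likelihood adds the total count to the shape and the number of exposure periods to the rate. Here ∑xᵢ = 12 and n = 7, so shape 2.5→14.5 and rate 4.3→11.3.
E[λ | data] = 14.5/11.3 = 1.283.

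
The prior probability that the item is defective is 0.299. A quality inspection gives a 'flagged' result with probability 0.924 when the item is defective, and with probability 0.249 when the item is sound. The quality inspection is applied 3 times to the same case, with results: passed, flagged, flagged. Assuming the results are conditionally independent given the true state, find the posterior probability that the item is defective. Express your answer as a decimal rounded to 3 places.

Posterior P(H) ≈ 0.373

Let H be the event that the item is defective; start with P(H) = 0.299. P('flagged'|H) = 0.924, P('flagged'|¬H) = 0.249.
Update on result 1 ('passed'): P(H) ← 0.076·0.2990 / (0.076·0.2990 + 0.751·0.7010) = 0.022724/0.54917 = 0.0414.
Update on result 2 ('flagged'): P(H) ← 0.924·0.0414 / (0.924·0.0414 + 0.249·0.9586) = 0.038234/0.27693 = 0.1381.
Update on result 3 ('flagged'): P(H) ← 0.924·0.1381 / (0.924·0.1381 + 0.249·0.8619) = 0.12757/0.34219 = 0.3728.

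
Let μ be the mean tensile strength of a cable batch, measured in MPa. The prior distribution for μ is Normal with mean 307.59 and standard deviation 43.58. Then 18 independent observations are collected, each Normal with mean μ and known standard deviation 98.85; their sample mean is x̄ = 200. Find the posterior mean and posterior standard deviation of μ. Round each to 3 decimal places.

Posterior mean ≈ 223.916; posterior SD ≈ 20.547

With known σ, the Normal prior is conjugate. Weight on the data is w = (n/σ²)/(n/σ² + 1/τ₀²) = 0.00184213/(0.00184213+0.00052653) = 0.77771.
Posterior mean = w·x̄ + (1−w)·μ₀ = 0.77771·200 + 0.22229·307.59 = 223.916. Posterior variance = 1/(0.00184213+0.00052653) = 422.180, so SD = 20.547.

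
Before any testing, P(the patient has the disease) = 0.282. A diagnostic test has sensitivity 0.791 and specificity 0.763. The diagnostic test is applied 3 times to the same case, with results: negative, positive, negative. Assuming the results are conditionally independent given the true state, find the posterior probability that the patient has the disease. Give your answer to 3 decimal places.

Let H be the event that the patient has the disease; start with P(H) = 0.282. P('positive'|H) = 0.791, P('positive'|¬H) = 0.237.
Update on result 1 ('negative'): P(H) ← 0.209·0.2820 / (0.209·0.2820 + 0.763·0.7180) = 0.058938/0.60677 = 0.0971.
Update on result 2 ('positive'): P(H) ← 0.791·0.0971 / (0.791·0.0971 + 0.237·0.9029) = 0.076833/0.29081 = 0.2642.
Update on result 3 ('negative'): P(H) ← 0.209·0.2642 / (0.209·0.2642 + 0.763·0.7358) = 0.055218/0.61663 = 0.0895.

Posterior P(H) ≈ 0.090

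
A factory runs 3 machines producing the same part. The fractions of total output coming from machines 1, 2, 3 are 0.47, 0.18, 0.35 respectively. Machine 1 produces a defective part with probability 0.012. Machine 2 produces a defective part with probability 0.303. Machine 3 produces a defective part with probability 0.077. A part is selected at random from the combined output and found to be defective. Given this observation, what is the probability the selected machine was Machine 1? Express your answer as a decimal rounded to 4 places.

Tabulate prior·likelihood by source: [1] prior 0.47, lik 0.012, product 0.005640; [2] prior 0.18, lik 0.303, product 0.05454; [3] prior 0.35, lik 0.077, product 0.02695.
Normalizing constant = 0.087130; the posterior for Machine 1 is its product over the sum, 0.005640/0.087130 = 0.0647.

Posterior probability ≈ 0.0647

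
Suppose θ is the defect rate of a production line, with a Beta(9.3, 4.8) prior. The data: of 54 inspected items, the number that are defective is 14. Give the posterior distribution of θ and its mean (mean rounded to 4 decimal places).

Observing 14 successes and 40 failures updates Beta(9.3, 4.8) by adding the success and failure counts to the two shape parameters: α = 9.3+14 = 23.3, β = 4.8+40 = 44.8.
Posterior mean = α/(α+β) = 23.3/68.1 = 0.3421.

Posterior: Beta(23.3, 44.8); mean ≈ 0.3421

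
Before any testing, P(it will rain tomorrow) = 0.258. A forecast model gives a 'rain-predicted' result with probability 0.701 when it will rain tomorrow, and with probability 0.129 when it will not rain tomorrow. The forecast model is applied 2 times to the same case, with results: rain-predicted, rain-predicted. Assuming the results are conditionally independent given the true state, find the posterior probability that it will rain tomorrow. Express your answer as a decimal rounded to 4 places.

Posterior P(H) ≈ 0.9113

With H the event that it will rain tomorrow, the joint likelihood of the observed sequence is P(data|H) = 0.701·0.701 = 0.49140 and P(data|¬H) = 0.129·0.129 = 0.016641.
Bayes: P(H|data) = 0.258·0.49140 / (0.258·0.49140 + 0.742·0.016641) = 0.12678/0.13913 = 0.9113.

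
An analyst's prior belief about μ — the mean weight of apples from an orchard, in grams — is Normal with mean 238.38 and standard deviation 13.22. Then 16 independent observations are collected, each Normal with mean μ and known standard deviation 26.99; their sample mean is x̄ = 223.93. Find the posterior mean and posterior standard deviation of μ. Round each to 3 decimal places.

Prior precision 1/τ₀² = 1/13.22² = 0.00572186; data precision n/σ² = 16/26.99² = 0.0219641.
Posterior precision = 0.00572186 + 0.0219641 = 0.0276860, giving posterior SD = 1/√0.0276860 = 6.010.
Posterior mean = (0.00572186·238.38 + 0.0219641·223.93) / 0.0276860 = 226.916.

Posterior mean ≈ 226.916; posterior SD ≈ 6.010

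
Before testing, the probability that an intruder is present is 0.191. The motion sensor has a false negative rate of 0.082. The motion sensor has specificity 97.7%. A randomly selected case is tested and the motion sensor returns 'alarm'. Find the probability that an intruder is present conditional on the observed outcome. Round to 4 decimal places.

Let H be the event that an intruder is present. P(H) = 0.191, so P(¬H) = 0.809. With E the 'alarm' result, P(E|H) = 0.918 and P(E|¬H) = 0.023.
P(E) = 0.918·0.191 + 0.023·0.809 = 0.17534 + 0.018607 = 0.19395.
By Bayes' theorem, P(H|E) = 0.17534 / 0.19395 = 0.9041.

P(H | E) ≈ 0.9041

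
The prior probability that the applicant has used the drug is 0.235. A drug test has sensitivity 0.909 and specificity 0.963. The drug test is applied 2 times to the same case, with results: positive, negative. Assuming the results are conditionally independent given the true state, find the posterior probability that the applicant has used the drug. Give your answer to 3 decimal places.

With H the event that the applicant has used the drug, the joint likelihood of the observed sequence is P(data|H) = 0.909·0.091 = 0.082719 and P(data|¬H) = 0.037·0.963 = 0.035631.
Bayes: P(H|data) = 0.235·0.082719 / (0.235·0.082719 + 0.765·0.035631) = 0.019439/0.046697 = 0.4163.

Posterior P(H) ≈ 0.416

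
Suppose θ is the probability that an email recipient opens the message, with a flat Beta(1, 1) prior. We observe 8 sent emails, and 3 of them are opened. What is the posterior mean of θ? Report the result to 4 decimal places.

The binomial likelihood is conjugate to the Beta prior: with 3 successes and 5 failures, the posterior is Beta(1+3, 1+5) = Beta(4, 6).
Posterior mean = α/(α+β) = 4/10 = 0.4000.

Posterior mean ≈ 0.4000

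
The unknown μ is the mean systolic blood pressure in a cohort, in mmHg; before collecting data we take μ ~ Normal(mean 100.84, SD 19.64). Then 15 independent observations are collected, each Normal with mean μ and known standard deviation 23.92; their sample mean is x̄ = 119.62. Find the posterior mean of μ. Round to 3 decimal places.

Posterior mean ≈ 117.930

With known σ, the Normal prior is conjugate. Weight on the data is w = (n/σ²)/(n/σ² + 1/τ₀²) = 0.0262161/(0.0262161+0.00259249) = 0.91001.
Posterior mean = w·x̄ + (1−w)·μ₀ = 0.91001·119.62 + 0.089990·100.84 = 117.930.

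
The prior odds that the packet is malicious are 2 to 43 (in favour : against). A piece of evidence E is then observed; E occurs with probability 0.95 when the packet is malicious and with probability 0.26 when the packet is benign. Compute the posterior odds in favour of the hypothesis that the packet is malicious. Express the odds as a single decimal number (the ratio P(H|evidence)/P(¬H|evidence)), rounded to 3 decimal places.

Prior odds = 2/43 = 0.046512. In log-odds, ln(0.046512) = -3.0681.
Add log likelihood ratio: ln(3.6538) = 1.2958.
Posterior log-odds = -1.7723, so posterior odds = exp(-1.7723) = 0.16995.

Posterior odds ≈ 0.170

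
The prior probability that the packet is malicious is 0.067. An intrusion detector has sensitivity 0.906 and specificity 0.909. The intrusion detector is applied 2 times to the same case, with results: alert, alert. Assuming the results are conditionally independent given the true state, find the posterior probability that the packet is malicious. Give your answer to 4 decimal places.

With H the event that the packet is malicious, the joint likelihood of the observed sequence is P(data|H) = 0.906·0.906 = 0.82084 and P(data|¬H) = 0.091·0.091 = 0.0082810.
Bayes: P(H|data) = 0.067·0.82084 / (0.067·0.82084 + 0.933·0.0082810) = 0.054996/0.062722 = 0.8768.

Posterior P(H) ≈ 0.8768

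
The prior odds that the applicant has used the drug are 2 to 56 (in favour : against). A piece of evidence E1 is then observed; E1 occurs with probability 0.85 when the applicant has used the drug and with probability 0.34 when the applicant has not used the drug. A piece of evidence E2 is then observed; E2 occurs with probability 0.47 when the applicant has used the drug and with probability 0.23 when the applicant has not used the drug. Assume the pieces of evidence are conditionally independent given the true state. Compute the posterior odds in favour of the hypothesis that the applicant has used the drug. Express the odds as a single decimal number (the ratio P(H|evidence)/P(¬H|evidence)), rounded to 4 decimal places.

Prior odds = 2/56 = 0.035714.
Likelihood ratio for E1 = 0.85/0.34 = 2.5000.
Likelihood ratio for E2 = 0.47/0.23 = 2.0435.
Posterior odds = prior odds × LR₁ × LR₂ = 0.18245.

Posterior odds ≈ 0.1825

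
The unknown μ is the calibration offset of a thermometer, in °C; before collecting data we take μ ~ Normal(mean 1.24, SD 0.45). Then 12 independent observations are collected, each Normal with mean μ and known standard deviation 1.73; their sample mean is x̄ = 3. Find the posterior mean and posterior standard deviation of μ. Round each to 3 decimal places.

Posterior mean ≈ 2.029; posterior SD ≈ 0.334

Prior precision 1/τ₀² = 1/0.45² = 4.93827; data precision n/σ² = 12/1.73² = 4.00949.
Posterior precision = 4.93827 + 4.00949 = 8.94776, giving posterior SD = 1/√8.94776 = 0.334.
Posterior mean = (4.93827·1.24 + 4.00949·3) / 8.94776 = 2.029.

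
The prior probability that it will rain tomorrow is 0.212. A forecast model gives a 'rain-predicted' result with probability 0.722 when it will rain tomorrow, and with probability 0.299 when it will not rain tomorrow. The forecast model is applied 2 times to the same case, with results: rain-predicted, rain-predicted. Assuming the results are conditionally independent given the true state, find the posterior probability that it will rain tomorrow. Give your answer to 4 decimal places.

Posterior P(H) ≈ 0.6107

Let H be the event that it will rain tomorrow; start with P(H) = 0.212. P('rain-predicted'|H) = 0.722, P('rain-predicted'|¬H) = 0.299.
Update on result 1 ('rain-predicted'): P(H) ← 0.722·0.2120 / (0.722·0.2120 + 0.299·0.7880) = 0.15306/0.38868 = 0.3938.
Update on result 2 ('rain-predicted'): P(H) ← 0.722·0.3938 / (0.722·0.3938 + 0.299·0.6062) = 0.28433/0.46558 = 0.6107.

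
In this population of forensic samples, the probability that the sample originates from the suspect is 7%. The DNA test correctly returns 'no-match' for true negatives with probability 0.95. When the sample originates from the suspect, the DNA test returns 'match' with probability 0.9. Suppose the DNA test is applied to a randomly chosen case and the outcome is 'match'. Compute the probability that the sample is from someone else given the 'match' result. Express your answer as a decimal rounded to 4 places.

Write H for 'the sample originates from the suspect'. Prior odds H:¬H = 0.07/0.93 = 0.075269. For the 'match' outcome, the likelihood ratio is 0.9/0.05 = 18.000.
Posterior odds = 0.075269 × 18.000 = 1.3548, so P(H|E) = 1.3548/(1+1.3548) = 0.5753. Then P(¬H|E) = 1 − 0.5753 = 0.4247.

P(¬H | E) ≈ 0.4247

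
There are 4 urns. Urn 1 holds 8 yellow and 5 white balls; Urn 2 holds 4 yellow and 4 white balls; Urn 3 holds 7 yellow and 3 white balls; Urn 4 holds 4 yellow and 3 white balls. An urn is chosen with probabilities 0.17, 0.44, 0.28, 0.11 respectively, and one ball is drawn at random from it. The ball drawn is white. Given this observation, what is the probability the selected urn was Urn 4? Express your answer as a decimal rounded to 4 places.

P(white|Urn 1) = 0.3846; P(white|Urn 2) = 0.5; P(white|Urn 3) = 0.3; P(white|Urn 4) = 0.4286.
Prior × likelihood for each source: 0.17·0.3846=0.06538, 0.44·0.5=0.2200, 0.28·0.3=0.08400, 0.11·0.4286=0.04714. Summing gives P(white) = 0.41653.
P(Urn 4 | white) = 0.04714 / 0.41653 = 0.1132.

Posterior probability ≈ 0.1132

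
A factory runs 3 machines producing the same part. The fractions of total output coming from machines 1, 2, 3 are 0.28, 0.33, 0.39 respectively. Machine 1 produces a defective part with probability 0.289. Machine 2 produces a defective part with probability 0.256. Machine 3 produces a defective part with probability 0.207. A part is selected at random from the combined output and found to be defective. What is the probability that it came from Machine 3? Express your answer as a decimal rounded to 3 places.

P(defective|M1) = 0.289; P(defective|M2) = 0.256; P(defective|M3) = 0.207.
Prior × likelihood for each source: 0.28·0.289=0.08092, 0.33·0.256=0.08448, 0.39·0.207=0.08073. Summing gives P(defective) = 0.24613.
P(Machine 3 | defective) = 0.08073 / 0.24613 = 0.328.

Posterior probability ≈ 0.328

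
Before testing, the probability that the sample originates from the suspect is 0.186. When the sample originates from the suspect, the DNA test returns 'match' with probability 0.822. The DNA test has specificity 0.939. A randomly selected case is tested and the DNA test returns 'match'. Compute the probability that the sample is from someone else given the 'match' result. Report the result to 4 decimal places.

Write H for 'the sample originates from the suspect'. Prior odds H:¬H = 0.186/0.814 = 0.22850. For the 'match' outcome, the likelihood ratio is 0.822/0.061 = 13.475.
Posterior odds = 0.22850 × 13.475 = 3.0791, so P(H|E) = 3.0791/(1+3.0791) = 0.7549. Then P(¬H|E) = 1 − 0.7549 = 0.2451.

P(¬H | E) ≈ 0.2451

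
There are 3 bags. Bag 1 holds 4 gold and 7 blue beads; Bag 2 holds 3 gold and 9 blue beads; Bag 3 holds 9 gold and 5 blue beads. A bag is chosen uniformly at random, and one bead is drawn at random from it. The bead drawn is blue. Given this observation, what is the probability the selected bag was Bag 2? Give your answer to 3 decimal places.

Tabulate prior·likelihood by source: [1] prior 0.333333, lik 0.6364, product 0.2121; [2] prior 0.333333, lik 0.75, product 0.2500; [3] prior 0.333333, lik 0.3571, product 0.1190.
Normalizing constant = 0.58117; the posterior for Bag 2 is its product over the sum, 0.2500/0.58117 = 0.430.

Posterior probability ≈ 0.430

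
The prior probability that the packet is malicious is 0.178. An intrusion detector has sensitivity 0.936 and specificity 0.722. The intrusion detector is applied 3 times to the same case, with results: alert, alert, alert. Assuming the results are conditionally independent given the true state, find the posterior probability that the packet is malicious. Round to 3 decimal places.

Posterior P(H) ≈ 0.892

With H the event that the packet is malicious, the joint likelihood of the observed sequence is P(data|H) = 0.936·0.936·0.936 = 0.82003 and P(data|¬H) = 0.278·0.278·0.278 = 0.021485.
Bayes: P(H|data) = 0.178·0.82003 / (0.178·0.82003 + 0.822·0.021485) = 0.14596/0.16363 = 0.8921.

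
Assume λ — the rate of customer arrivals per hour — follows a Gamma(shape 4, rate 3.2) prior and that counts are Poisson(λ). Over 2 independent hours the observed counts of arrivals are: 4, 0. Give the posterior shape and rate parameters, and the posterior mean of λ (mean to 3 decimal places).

Posterior: Gamma(shape=8, rate=5.2); mean ≈ 1.538

The Poisson likelihood adds the total count to the shape and the number of exposure periods to the rate. Here ∑xᵢ = 4 and n = 2, so shape 4→8 and rate 3.2→5.2.
Posterior mean = shape/rate = 8/5.2 = 1.538.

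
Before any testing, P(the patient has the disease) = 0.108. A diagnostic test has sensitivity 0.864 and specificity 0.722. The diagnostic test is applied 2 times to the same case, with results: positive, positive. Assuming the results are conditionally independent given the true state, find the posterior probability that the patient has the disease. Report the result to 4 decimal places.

With H the event that the patient has the disease, the joint likelihood of the observed sequence is P(data|H) = 0.864·0.864 = 0.74650 and P(data|¬H) = 0.278·0.278 = 0.077284.
Bayes: P(H|data) = 0.108·0.74650 / (0.108·0.74650 + 0.892·0.077284) = 0.080622/0.14956 = 0.5391.

Posterior P(H) ≈ 0.5391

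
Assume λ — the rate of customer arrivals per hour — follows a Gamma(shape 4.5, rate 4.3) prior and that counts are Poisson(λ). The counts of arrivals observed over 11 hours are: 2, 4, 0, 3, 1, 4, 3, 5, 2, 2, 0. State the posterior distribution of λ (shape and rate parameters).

The Poisson likelihood adds the total count to the shape and the number of exposure periods to the rate. Here ∑xᵢ = 26 and n = 11, so shape 4.5→30.5 and rate 4.3→15.3.

Posterior: Gamma(shape=30.5, rate=15.3)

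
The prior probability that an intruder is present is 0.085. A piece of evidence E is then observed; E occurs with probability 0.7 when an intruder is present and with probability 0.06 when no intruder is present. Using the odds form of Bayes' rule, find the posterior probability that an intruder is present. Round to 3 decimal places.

Prior odds = 0.085/(1−0.085) = 0.092896.
Likelihood ratio for E = 0.7/0.06 = 11.667.
Posterior odds = prior odds × LR = 1.0838.
Posterior probability = odds/(1+odds) = 1.0838/2.0838 = 0.520.

Posterior probability ≈ 0.520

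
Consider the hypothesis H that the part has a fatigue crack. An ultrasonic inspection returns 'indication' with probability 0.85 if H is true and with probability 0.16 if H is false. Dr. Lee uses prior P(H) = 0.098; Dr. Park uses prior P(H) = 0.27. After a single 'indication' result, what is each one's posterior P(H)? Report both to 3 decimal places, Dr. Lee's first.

The likelihood ratio for an 'indication' result is 0.85/0.16 = 5.3125.
Dr. Lee: prior odds 0.098/0.902 = 0.10865; posterior odds 0.57719; posterior probability 0.366.
Dr. Park: prior odds 0.27/0.73 = 0.36986; posterior odds 1.9649; posterior probability 0.663.

Dr. Lee: 0.366; Dr. Park: 0.663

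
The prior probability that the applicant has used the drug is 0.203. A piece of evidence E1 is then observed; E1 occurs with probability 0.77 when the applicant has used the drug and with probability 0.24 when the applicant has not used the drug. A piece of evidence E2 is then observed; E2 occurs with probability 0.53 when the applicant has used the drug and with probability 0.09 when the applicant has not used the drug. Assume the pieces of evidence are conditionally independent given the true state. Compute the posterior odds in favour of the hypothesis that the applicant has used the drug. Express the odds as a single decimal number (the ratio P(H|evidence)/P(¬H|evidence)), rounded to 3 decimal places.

Prior odds = 0.203/(1−0.203) = 0.25471.
Likelihood ratio for E1 = 0.77/0.24 = 3.2083.
Likelihood ratio for E2 = 0.53/0.09 = 5.8889.
Posterior odds = prior odds × LR₁ × LR₂ = 4.8123.

Posterior odds ≈ 4.812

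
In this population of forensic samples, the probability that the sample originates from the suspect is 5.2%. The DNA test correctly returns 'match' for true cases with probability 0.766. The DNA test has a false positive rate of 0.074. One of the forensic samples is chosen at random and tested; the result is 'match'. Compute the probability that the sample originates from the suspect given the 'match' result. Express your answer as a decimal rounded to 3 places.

P(H | E) ≈ 0.362

Write H for 'the sample originates from the suspect'. Prior odds H:¬H = 0.052/0.948 = 0.054852. For the 'match' outcome, the likelihood ratio is 0.766/0.074 = 10.351.
Posterior odds = 0.054852 × 10.351 = 0.56780, so P(H|E) = 0.56780/(1+0.56780) = 0.362.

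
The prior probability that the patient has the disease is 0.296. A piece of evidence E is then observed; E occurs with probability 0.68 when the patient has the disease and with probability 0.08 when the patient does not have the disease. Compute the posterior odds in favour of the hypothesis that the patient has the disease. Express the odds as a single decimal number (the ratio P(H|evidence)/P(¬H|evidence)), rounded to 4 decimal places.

Prior odds = 0.296/(1−0.296) = 0.42045. In log-odds, ln(0.42045) = -0.86642.
Add log likelihood ratio: ln(8.5000) = 2.1401.
Posterior log-odds = 1.2736, so posterior odds = exp(1.2736) = 3.5739.

Posterior odds ≈ 3.5739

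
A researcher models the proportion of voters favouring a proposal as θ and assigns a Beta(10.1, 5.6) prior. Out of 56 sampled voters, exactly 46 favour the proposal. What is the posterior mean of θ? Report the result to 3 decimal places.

Posterior mean ≈ 0.782

The binomial likelihood is conjugate to the Beta prior: with 46 successes and 10 failures, the posterior is Beta(10.1+46, 5.6+10) = Beta(56.1, 15.6).
E[θ | data] = 56.1/(56.1+15.6) = 0.782.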